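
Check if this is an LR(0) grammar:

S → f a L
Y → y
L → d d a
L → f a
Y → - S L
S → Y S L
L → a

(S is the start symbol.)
A grammar is LR(0) if no state in the canonical LR(0) collection has:
  - both a shift item (dot before a terminal) and a complete item (shift-reduce conflict), or
  - two or more complete items (reduce-reduce conflict; the accept item [S' → S .] counts as a complete item here).

Augment with S' → S and build the canonical LR(0) collection (I0 = CLOSURE({[S' → . S]}), then GOTO on every symbol after a dot until no new states appear). It has 18 states:
  I0: { [S → . Y S L], [S → . f a L], [S' → . S], [Y → . - S L], [Y → . y] }  — shift
  I1: { [S → . Y S L], [S → . f a L], [Y → - . S L], [Y → . - S L], [Y → . y] }  — shift
  I2: { [S' → S .] }  — accept
  I3: { [S → . Y S L], [S → . f a L], [S → Y . S L], [Y → . - S L], [Y → . y] }  — shift
  I4: { [S → f . a L] }  — shift
  I5: { [Y → y .] }  — reduce
  I6: { [L → . a], [L → . d d a], [L → . f a], [S → f a . L] }  — shift
  I7: { [S → f a L .] }  — reduce
  I8: { [L → a .] }  — reduce
  I9: { [L → d . d a] }  — shift
  I10: { [L → f . a] }  — shift
  I11: { [L → f a .] }  — reduce
  I12: { [L → d d . a] }  — shift
  I13: { [L → d d a .] }  — reduce
  I14: { [L → . a], [L → . d d a], [L → . f a], [S → Y S . L] }  — shift
  I15: { [S → Y S L .] }  — reduce
  I16: { [L → . a], [L → . d d a], [L → . f a], [Y → - S . L] }  — shift
  I17: { [Y → - S L .] }  — reduce

Every state is either a pure shift/goto state or contains exactly one complete item and nothing to shift — no conflicts. The grammar is LR(0).

Answer: Yes, the grammar is LR(0)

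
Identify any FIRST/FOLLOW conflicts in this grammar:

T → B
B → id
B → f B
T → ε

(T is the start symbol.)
Nullable non-terminals: T.
FIRST sets used below: FIRST(B) = { 'f', 'id' }

T: nullable alternative(s) T → ε; FOLLOW(T) = { $ }
  T → B: FIRST \ {ε} = { 'f', 'id' } — disjoint from FOLLOW(T)
  T → ε: FIRST \ {ε} = { } — this is the only nullable alternative, skip

B has no nullable alternative, so no FIRST/FOLLOW check is needed there.

No FIRST/FOLLOW conflicts found.

Answer: No FIRST/FOLLOW conflicts.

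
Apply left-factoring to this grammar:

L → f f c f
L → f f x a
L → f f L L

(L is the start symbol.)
L → f f L'
L' → c f
L' → x a
L' → L L

Left-factoring transforms A → αβ₁ | αβ₂ into A → αA' and A' → β₁ | β₂
(α is the longest common prefix among the alternatives). Repeat until
no nonterminal has two alternatives with a common prefix.

Round 1: L has alternatives sharing prefix 'f f'. Introduce L': L → f f L'
  Add: L' → c f
  Add: L' → x a
  Add: L' → L L

No remaining common prefixes — done.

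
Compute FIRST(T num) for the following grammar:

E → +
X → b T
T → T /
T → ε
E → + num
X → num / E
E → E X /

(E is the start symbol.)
{ '/', 'num' }

FIRST sets of the non-terminals involved (from the grammar, by fixed-point iteration):
  FIRST(T) = { '/', ε }

To compute FIRST(T num), process the symbols left to right:
Symbol T is a non-terminal. Add FIRST(T) \ {ε} = { '/' }
T is nullable (ε ∈ FIRST(T)), continue to the next symbol.
Symbol num is a terminal. Add 'num' and stop.
FIRST(T num) = { '/', 'num' }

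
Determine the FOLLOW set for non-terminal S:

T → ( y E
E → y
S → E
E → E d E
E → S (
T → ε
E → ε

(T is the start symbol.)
{ '(' }

In E → S (: S is followed by '(', add FIRST('(') \ {ε} = { '(' }

Taking the union: FOLLOW(S) = { '(' }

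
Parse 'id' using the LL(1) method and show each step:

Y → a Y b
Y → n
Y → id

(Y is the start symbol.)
LL(1) parsing maintains a stack (initially the start symbol over $) and the input. At each step: if the stack top is a terminal, match it against the current input token; if it is a non-terminal N, replace it with the RHS of M[N, lookahead] (the unique production whose predict set contains the lookahead).

Stack is shown with the top on the left.

Stack  Input  Action
--------------------
Y $    id $   output Y → id
id $   id $   match 'id'
$      $      accept

The string is accepted.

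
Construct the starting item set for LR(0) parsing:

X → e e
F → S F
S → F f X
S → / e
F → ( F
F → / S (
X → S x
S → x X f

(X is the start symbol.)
First, augment the grammar with X' → X
I₀ = CLOSURE({ [X' → . X] }):
  [X' → . X] has the dot before X: add [X → . e e], [X → . S x]
  [X → . S x] has the dot before S: add [S → . F f X], [S → . / e], [S → . x X f]
  [S → . F f X] has the dot before F: add [F → . S F], [F → . ( F], [F → . / S (]
No further items can be added.

I₀ = { [F → . ( F], [F → . / S (], [F → . S F], [S → . / e], [S → . F f X], [S → . x X f], [X → . S x], [X → . e e], [X' → . X] }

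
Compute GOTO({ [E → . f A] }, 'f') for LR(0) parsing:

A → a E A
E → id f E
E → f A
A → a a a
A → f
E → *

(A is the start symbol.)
GOTO(I, 'f') = CLOSURE({ [A → αX.β] : [A → α.Xβ] ∈ I, X = 'f' })

Items with dot before 'f', with the dot advanced:
  [E → . f A] → [E → f . A]
Closure of the advanced items:
  [E → f . A] has the dot before A: add [A → . a E A], [A → . a a a], [A → . f]

GOTO = { [A → . a E A], [A → . a a a], [A → . f], [E → f . A] }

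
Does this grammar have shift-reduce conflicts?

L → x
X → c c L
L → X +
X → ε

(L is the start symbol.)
Yes — I0: [X → .] vs [L → . x]; I5: [X → .] vs [L → . x]

A shift-reduce conflict occurs when an LR(0) state has both:
  - a complete (reduce) item [A → α .] (dot at the end), and
  - a shift item [B → β . c γ] (dot before a terminal).

Augment with L' → L and build the canonical LR(0) collection (I0 = CLOSURE({[L' → . L]}), then GOTO on every symbol after a dot until no new states appear). It has 8 states:
  I0: { [L → . X +], [L → . x], [L' → . L], [X → . c c L], [X → .] }  — shift, reduce
  I1: { [L' → L .] }  — accept
  I2: { [L → X . +] }  — shift
  I3: { [X → c . c L] }  — shift
  I4: { [L → x .] }  — reduce
  I5: { [L → . X +], [L → . x], [X → . c c L], [X → .], [X → c c . L] }  — shift, reduce
  I6: { [X → c c L .] }  — reduce
  I7: { [L → X + .] }  — reduce

I0 contains reduce item [X → .] and shift items [L → . x], [X → . c c L] — shift-reduce conflict.
I5 contains reduce item [X → .] and shift items [L → . x], [X → . c c L] — shift-reduce conflict.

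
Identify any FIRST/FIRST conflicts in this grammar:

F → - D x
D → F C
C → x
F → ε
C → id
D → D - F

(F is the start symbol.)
A FIRST/FIRST conflict occurs when two productions N → α and N → β for the same non-terminal have FIRST(α) ∩ FIRST(β) ≠ ∅ (with ε ∈ FIRST of a nullable right-hand side, so two nullable alternatives also conflict).

FIRST sets of the non-terminals at (or reachable through a nullable prefix from) the front of some alternative:
  FIRST(F) = { '-', ε }
  FIRST(C) = { 'id', 'x' }
  FIRST(D) = { '-', 'id', 'x' }

Productions for F:
  F → - D x: FIRST = { '-' }
  F → ε: FIRST = { ε }
Productions for D:
  D → F C: FIRST = { '-', 'id', 'x' }
  D → D - F: FIRST = { '-', 'id', 'x' }
Productions for C:
  C → x: FIRST = { 'x' }
  C → id: FIRST = { 'id' }

Conflict for D: D → F C and D → D - F
  Overlap: { '-', 'id', 'x' }

Answer: Yes. D → F C / D → D '-' F on { '-', 'id', 'x' }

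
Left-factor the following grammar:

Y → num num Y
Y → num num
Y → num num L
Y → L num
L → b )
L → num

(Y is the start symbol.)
Left-factoring transforms A → αβ₁ | αβ₂ into A → αA' and A' → β₁ | β₂
(α is the longest common prefix among the alternatives). Repeat until
no nonterminal has two alternatives with a common prefix.

Round 1: Y has alternatives sharing prefix 'num num'. Introduce Y': Y → num num Y'
  Add: Y' → Y
  Add: Y' → ε
  Add: Y' → L

No remaining common prefixes — done.

Resulting grammar:
Y → num num Y'
Y' → Y
Y' → ε
Y' → L
Y → L num
L → b )
L → num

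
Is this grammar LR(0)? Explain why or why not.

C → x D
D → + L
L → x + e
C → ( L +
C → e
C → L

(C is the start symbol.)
Yes, the grammar is LR(0)

Augment with C' → C and build the canonical LR(0) collection (I0 = CLOSURE({[C' → . C]}), then GOTO on every symbol after a dot until no new states appear). It has 14 states:
  I0: { [C → . ( L +], [C → . L], [C → . e], [C → . x D], [C' → . C], [L → . x + e] }  — shift
  I1: { [C → ( . L +], [L → . x + e] }  — shift
  I2: { [C' → C .] }  — accept
  I3: { [C → L .] }  — reduce
  I4: { [C → e .] }  — reduce
  I5: { [C → x . D], [D → . + L], [L → x . + e] }  — shift
  I6: { [D → + . L], [L → . x + e], [L → x + . e] }  — shift
  I7: { [C → x D .] }  — reduce
  I8: { [D → + L .] }  — reduce
  I9: { [L → x + e .] }  — reduce
  I10: { [L → x . + e] }  — shift
  I11: { [L → x + . e] }  — shift
  I12: { [C → ( L . +] }  — shift
  I13: { [C → ( L + .] }  — reduce

Every state is either a pure shift/goto state or contains exactly one complete item and nothing to shift — no conflicts. The grammar is LR(0).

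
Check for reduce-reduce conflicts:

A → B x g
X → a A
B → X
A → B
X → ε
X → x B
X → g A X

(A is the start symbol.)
Augment with A' → A and build the canonical LR(0) collection (I0 = CLOSURE({[A' → . A]}), then GOTO on every symbol after a dot until no new states appear). It has 13 states:
  I0: { [A → . B x g], [A → . B], [A' → . A], [B → . X], [X → . a A], [X → . g A X], [X → . x B], [X → .] }  — shift, reduce
  I1: { [A' → A .] }  — accept
  I2: { [A → B . x g], [A → B .] }  — shift, reduce
  I3: { [B → X .] }  — reduce
  I4: { [A → . B x g], [A → . B], [B → . X], [X → . a A], [X → . g A X], [X → . x B], [X → .], [X → a . A] }  — shift, reduce
  I5: { [A → . B x g], [A → . B], [B → . X], [X → . a A], [X → . g A X], [X → . x B], [X → .], [X → g . A X] }  — shift, reduce
  I6: { [B → . X], [X → . a A], [X → . g A X], [X → . x B], [X → .], [X → x . B] }  — shift, reduce
  I7: { [X → x B .] }  — reduce
  I8: { [X → . a A], [X → . g A X], [X → . x B], [X → .], [X → g A . X] }  — shift, reduce
  I9: { [X → g A X .] }  — reduce
  I10: { [X → a A .] }  — reduce
  I11: { [A → B x . g] }  — shift
  I12: { [A → B x g .] }  — reduce

No state contains more than one complete item.

Answer: No reduce-reduce conflicts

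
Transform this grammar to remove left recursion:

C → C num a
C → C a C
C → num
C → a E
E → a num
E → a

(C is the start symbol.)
C is directly left-recursive. The standard transformation for
  A → A α₁ | ... | A α_m | β₁ | ... | β_n
is
  A  → β₁ A' | ... | β_n A'
  A' → α₁ A' | ... | α_m A' | ε

C → num becomes C → num C'
C → a E becomes C → a E C'
C → C num a becomes C' → num a C'
C → C a C becomes C' → a C C'
Add C' → ε

Productions for other non-terminals are unchanged:
  E → a num
  E → a

Resulting grammar:
C → num C'
C → a E C'
C' → num a C'
C' → a C C'
C' → ε
E → a num
E → a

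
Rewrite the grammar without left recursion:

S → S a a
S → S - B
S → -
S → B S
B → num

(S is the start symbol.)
S is directly left-recursive. The standard transformation for
  A → A α₁ | ... | A α_m | β₁ | ... | β_n
is
  A  → β₁ A' | ... | β_n A'
  A' → α₁ A' | ... | α_m A' | ε

S → - becomes S → - S'
S → B S becomes S → B S S'
S → S a a becomes S' → a a S'
S → S - B becomes S' → - B S'
Add S' → ε

Productions for other non-terminals are unchanged:
  B → num

Resulting grammar:
S → - S'
S → B S S'
S' → a a S'
S' → - B S'
S' → ε
B → num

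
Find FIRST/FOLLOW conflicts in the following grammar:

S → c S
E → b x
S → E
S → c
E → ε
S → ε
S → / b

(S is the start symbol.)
A FIRST/FOLLOW conflict occurs when a non-terminal N has a nullable alternative N → β (β ⇒* ε) and another alternative N → α with FIRST(α) ∩ FOLLOW(N) ≠ ∅: on such a lookahead the parser cannot decide between expanding α and letting N vanish via β.

Nullable non-terminals: E, S.
FIRST sets used below: FIRST(E) = { 'b', ε }

E: nullable alternative(s) E → ε; FOLLOW(E) = { $ }
  E → b x: FIRST \ {ε} = { 'b' } — disjoint from FOLLOW(E)
  E → ε: FIRST \ {ε} = { } — this is the only nullable alternative, skip

S: nullable alternative(s) S → E, S → ε; FOLLOW(S) = { $ }
  S → c S: FIRST \ {ε} = { 'c' } — disjoint from FOLLOW(S)
  S → E: FIRST \ {ε} = { 'b' } — disjoint from FOLLOW(S)
  S → c: FIRST \ {ε} = { 'c' } — disjoint from FOLLOW(S)
  S → ε: FIRST \ {ε} = { } — disjoint from FOLLOW(S)
  S → / b: FIRST \ {ε} = { '/' } — disjoint from FOLLOW(S)

No FIRST/FOLLOW conflicts found.

Answer: No FIRST/FOLLOW conflicts.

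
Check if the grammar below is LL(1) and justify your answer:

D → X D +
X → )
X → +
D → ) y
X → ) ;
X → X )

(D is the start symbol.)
Relevant sets:
  FIRST(X) = { ')', '+' }

For D:
  PREDICT(D → X D '+') = { ')', '+' }
  PREDICT(D → ')' y) = { ')' }
For X:
  PREDICT(X → ')') = { ')' }
  PREDICT(X → '+') = { '+' }
  PREDICT(X → ')' ';') = { ')' }
  PREDICT(X → X ')') = { ')', '+' }

Conflict found: Predict set conflict for D: { ')' }
The grammar is NOT LL(1).

Answer: No. Predict set conflict for D: { ')' }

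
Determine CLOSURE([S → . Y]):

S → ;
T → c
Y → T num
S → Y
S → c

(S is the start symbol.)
To compute CLOSURE, for each item [A → α.Bβ] where B is a non-terminal, add [B → .γ] for all productions B → γ; repeat for the newly added items until nothing changes.

Start with: [S → . Y]
  [S → . Y] has the dot before Y: add [Y → . T num]
  [Y → . T num] has the dot before T: add [T → . c]
No further items can be added.

CLOSURE = { [S → . Y], [T → . c], [Y → . T num] }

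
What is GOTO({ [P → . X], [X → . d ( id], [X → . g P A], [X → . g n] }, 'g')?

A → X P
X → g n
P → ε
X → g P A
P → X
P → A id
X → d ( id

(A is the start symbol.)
{ [A → . X P], [P → . A id], [P → . X], [P → .], [X → . d ( id], [X → . g P A], [X → . g n], [X → g . P A], [X → g . n] }

GOTO(I, 'g') = CLOSURE({ [A → αX.β] : [A → α.Xβ] ∈ I, X = 'g' })

Items with dot before 'g', with the dot advanced:
  [X → . g P A] → [X → g . P A]
  [X → . g n] → [X → g . n]
Closure of the advanced items:
  [X → g . P A] has the dot before P: add [P → .], [P → . X], [P → . A id]
  [P → . X] has the dot before X: add [X → . g n], [X → . g P A], [X → . d ( id]
  [P → . A id] has the dot before A: add [A → . X P]

GOTO = { [A → . X P], [P → . A id], [P → . X], [P → .], [X → . d ( id], [X → . g P A], [X → . g n], [X → g . P A], [X → g . n] }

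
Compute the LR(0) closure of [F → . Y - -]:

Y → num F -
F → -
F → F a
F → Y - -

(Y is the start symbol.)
{ [F → . Y - -], [Y → . num F -] }

To compute CLOSURE, for each item [A → α.Bβ] where B is a non-terminal, add [B → .γ] for all productions B → γ; repeat for the newly added items until nothing changes.

Start with: [F → . Y - -]
  [F → . Y - -] has the dot before Y: add [Y → . num F -]
No further items can be added.

CLOSURE = { [F → . Y - -], [Y → . num F -] }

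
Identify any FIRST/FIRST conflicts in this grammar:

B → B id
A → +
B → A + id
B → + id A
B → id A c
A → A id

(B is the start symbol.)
A FIRST/FIRST conflict occurs when two productions N → α and N → β for the same non-terminal have FIRST(α) ∩ FIRST(β) ≠ ∅ (with ε ∈ FIRST of a nullable right-hand side, so two nullable alternatives also conflict).

FIRST sets of the non-terminals at (or reachable through a nullable prefix from) the front of some alternative:
  FIRST(B) = { '+', 'id' }
  FIRST(A) = { '+' }

Productions for B:
  B → B id: FIRST = { '+', 'id' }
  B → A + id: FIRST = { '+' }
  B → + id A: FIRST = { '+' }
  B → id A c: FIRST = { 'id' }
Productions for A:
  A → +: FIRST = { '+' }
  A → A id: FIRST = { '+' }

Conflict for B: B → B id and B → A + id
  Overlap: { '+' }
Conflict for B: B → B id and B → + id A
  Overlap: { '+' }
Conflict for B: B → B id and B → id A c
  Overlap: { 'id' }
Conflict for B: B → A + id and B → + id A
  Overlap: { '+' }
Conflict for A: A → + and A → A id
  Overlap: { '+' }

Answer: Yes. B → B id / B → A '+' id on { '+' }; B → B id / B → '+' id A on { '+' }; B → B id / B → id A c on { 'id' }; B → A '+' id / B → '+' id A on { '+' }; A → '+' / A → A id on { '+' }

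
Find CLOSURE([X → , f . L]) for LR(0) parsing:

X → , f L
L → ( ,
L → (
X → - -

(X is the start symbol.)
Start with: [X → , f . L]
  [X → , f . L] has the dot before L: add [L → . ( ,], [L → . (]
No further items can be added.

CLOSURE = { [L → . ( ,], [L → . (], [X → , f . L] }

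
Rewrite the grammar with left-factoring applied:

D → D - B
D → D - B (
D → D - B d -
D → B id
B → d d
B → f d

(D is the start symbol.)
Left-factoring transforms A → αβ₁ | αβ₂ into A → αA' and A' → β₁ | β₂
(α is the longest common prefix among the alternatives). Repeat until
no nonterminal has two alternatives with a common prefix.

Round 1: D has alternatives sharing prefix 'D - B'. Introduce D': D → D - B D'
  Add: D' → ε
  Add: D' → (
  Add: D' → d -

No remaining common prefixes — done.

Resulting grammar:
D → D - B D'
D' → ε
D' → (
D' → d -
D → B id
B → d d
B → f d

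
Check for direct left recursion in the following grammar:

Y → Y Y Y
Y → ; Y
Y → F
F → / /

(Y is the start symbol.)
Direct left recursion occurs when N → N α for some non-terminal N (the right-hand side begins with the left-hand side itself).

Y → Y Y Y: LEFT RECURSIVE (starts with Y)
Y → ; Y: starts with ';'
Y → F: starts with F
F → / /: starts with '/'

The grammar has direct left recursion on: Y.

Answer: Yes, Y is left-recursive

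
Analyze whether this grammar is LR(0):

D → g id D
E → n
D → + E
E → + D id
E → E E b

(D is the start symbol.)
Augment with D' → D and build the canonical LR(0) collection (I0 = CLOSURE({[D' → . D]}), then GOTO on every symbol after a dot until no new states appear). It has 13 states:
  I0: { [D → . + E], [D → . g id D], [D' → . D] }  — shift
  I1: { [D → + . E], [E → . + D id], [E → . E E b], [E → . n] }  — shift
  I2: { [D' → D .] }  — accept
  I3: { [D → g . id D] }  — shift
  I4: { [D → . + E], [D → . g id D], [D → g id . D] }  — shift
  I5: { [D → g id D .] }  — reduce
  I6: { [D → . + E], [D → . g id D], [E → + . D id] }  — shift
  I7: { [D → + E .], [E → . + D id], [E → . E E b], [E → . n], [E → E . E b] }  — shift, reduce
  I8: { [E → n .] }  — reduce
  I9: { [E → . + D id], [E → . E E b], [E → . n], [E → E . E b], [E → E E . b] }  — shift
  I10: { [E → E E b .] }  — reduce
  I11: { [E → + D . id] }  — shift
  I12: { [E → + D id .] }  — reduce

Conflict in state I7:
  Shift-reduce conflict between [D → + E .] and [E → . + D id]
So the grammar is NOT LR(0).

Answer: No. Shift-reduce conflict between [D → + E .] and [E → . + D id]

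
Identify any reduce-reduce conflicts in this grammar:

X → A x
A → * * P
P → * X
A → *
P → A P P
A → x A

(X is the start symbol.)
Augment with X' → X and build the canonical LR(0) collection (I0 = CLOSURE({[X' → . X]}), then GOTO on every symbol after a dot until no new states appear). It has 18 states:
  I0: { [A → . * * P], [A → . *], [A → . x A], [X → . A x], [X' → . X] }  — shift
  I1: { [A → * . * P], [A → * .] }  — shift, reduce
  I2: { [X → A . x] }  — shift
  I3: { [X' → X .] }  — accept
  I4: { [A → . * * P], [A → . *], [A → . x A], [A → x . A] }  — shift
  I5: { [A → x A .] }  — reduce
  I6: { [X → A x .] }  — reduce
  I7: { [A → * * . P], [A → . * * P], [A → . *], [A → . x A], [P → . * X], [P → . A P P] }  — shift
  I8: { [A → * . * P], [A → * .], [A → . * * P], [A → . *], [A → . x A], [P → * . X], [X → . A x] }  — shift, reduce
  I9: { [A → . * * P], [A → . *], [A → . x A], [P → . * X], [P → . A P P], [P → A . P P] }  — shift
  I10: { [A → * * P .] }  — reduce
  I11: { [A → . * * P], [A → . *], [A → . x A], [P → . * X], [P → . A P P], [P → A P . P] }  — shift
  I12: { [P → A P P .] }  — reduce
  I13: { [A → * * . P], [A → * . * P], [A → * .], [A → . * * P], [A → . *], [A → . x A], [P → . * X], [P → . A P P] }  — shift, reduce
  I14: { [P → * X .] }  — reduce
  I15: { [A → * * . P], [A → * . * P], [A → * .], [A → . * * P], [A → . *], [A → . x A], [P → * . X], [P → . * X], [P → . A P P], [X → . A x] }  — shift, reduce
  I16: { [A → . * * P], [A → . *], [A → . x A], [P → . * X], [P → . A P P], [P → A . P P], [X → A . x] }  — shift
  I17: { [A → . * * P], [A → . *], [A → . x A], [A → x . A], [X → A x .] }  — shift, reduce

No state contains more than one complete item.

Answer: No reduce-reduce conflicts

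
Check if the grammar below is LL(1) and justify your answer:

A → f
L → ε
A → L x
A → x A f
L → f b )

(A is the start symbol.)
A grammar is LL(1) if for each non-terminal N with multiple productions, the predict sets of those productions are pairwise disjoint, where PREDICT(N → α) = (FIRST(α) \ {ε}) ∪ (FOLLOW(N) if α ⇒* ε).

Relevant sets:
  FIRST(L) = { 'f', ε }
  FOLLOW(L) = { 'x' }

For A:
  PREDICT(A → f) = { 'f' }
  PREDICT(A → L x) = { 'f', 'x' }
  PREDICT(A → x A f) = { 'x' }
For L:
  PREDICT(L → ε) = { 'x' }
  PREDICT(L → f b ')') = { 'f' }

Conflict found: Predict set conflict for A: { 'f' }
The grammar is NOT LL(1).

Answer: No. Predict set conflict for A: { 'f' }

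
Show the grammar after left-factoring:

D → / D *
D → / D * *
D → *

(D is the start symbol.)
Left-factoring transforms A → αβ₁ | αβ₂ into A → αA' and A' → β₁ | β₂
(α is the longest common prefix among the alternatives). Repeat until
no nonterminal has two alternatives with a common prefix.

Round 1: D has alternatives sharing prefix '/ D *'. Introduce D': D → / D * D'
  Add: D' → ε
  Add: D' → *

No remaining common prefixes — done.

Resulting grammar:
D → / D * D'
D' → ε
D' → *
D → *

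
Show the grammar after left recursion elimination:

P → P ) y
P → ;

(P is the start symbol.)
P is directly left-recursive. The standard transformation for
  A → A α₁ | ... | A α_m | β₁ | ... | β_n
is
  A  → β₁ A' | ... | β_n A'
  A' → α₁ A' | ... | α_m A' | ε

P → ; becomes P → ; P'
P → P ) y becomes P' → ) y P'
Add P' → ε

Resulting grammar:
P → ; P'
P' → ) y P'
P' → ε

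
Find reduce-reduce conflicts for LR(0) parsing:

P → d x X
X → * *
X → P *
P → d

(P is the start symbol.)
No reduce-reduce conflicts

A reduce-reduce conflict occurs when an LR(0) state has two complete items [A → α .] and [B → β .] — both call for a reduction, and with no lookahead the parser cannot choose between them.

Augment with P' → P and build the canonical LR(0) collection (I0 = CLOSURE({[P' → . P]}), then GOTO on every symbol after a dot until no new states appear). It has 9 states:
  I0: { [P → . d x X], [P → . d], [P' → . P] }  — shift
  I1: { [P' → P .] }  — accept
  I2: { [P → d . x X], [P → d .] }  — shift, reduce
  I3: { [P → . d x X], [P → . d], [P → d x . X], [X → . * *], [X → . P *] }  — shift
  I4: { [X → * . *] }  — shift
  I5: { [X → P . *] }  — shift
  I6: { [P → d x X .] }  — reduce
  I7: { [X → P * .] }  — reduce
  I8: { [X → * * .] }  — reduce

No state contains more than one complete item.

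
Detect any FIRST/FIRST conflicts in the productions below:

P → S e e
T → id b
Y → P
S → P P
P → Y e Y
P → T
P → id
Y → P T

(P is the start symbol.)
A FIRST/FIRST conflict occurs when two productions N → α and N → β for the same non-terminal have FIRST(α) ∩ FIRST(β) ≠ ∅ (with ε ∈ FIRST of a nullable right-hand side, so two nullable alternatives also conflict).

FIRST sets of the non-terminals at (or reachable through a nullable prefix from) the front of some alternative:
  FIRST(S) = { 'id' }
  FIRST(Y) = { 'id' }
  FIRST(T) = { 'id' }
  FIRST(P) = { 'id' }

Productions for P:
  P → S e e: FIRST = { 'id' }
  P → Y e Y: FIRST = { 'id' }
  P → T: FIRST = { 'id' }
  P → id: FIRST = { 'id' }
Productions for Y:
  Y → P: FIRST = { 'id' }
  Y → P T: FIRST = { 'id' }
T, S have only one production, so no FIRST/FIRST conflict is possible there.

Conflict for P: P → S e e and P → Y e Y
  Overlap: { 'id' }
Conflict for P: P → S e e and P → T
  Overlap: { 'id' }
Conflict for P: P → S e e and P → id
  Overlap: { 'id' }
Conflict for P: P → Y e Y and P → T
  Overlap: { 'id' }
Conflict for P: P → Y e Y and P → id
  Overlap: { 'id' }
Conflict for P: P → T and P → id
  Overlap: { 'id' }
Conflict for Y: Y → P and Y → P T
  Overlap: { 'id' }

Answer: Yes. P → S e e / P → Y e Y on { 'id' }; P → S e e / P → T on { 'id' }; P → S e e / P → id on { 'id' }; P → Y e Y / P → T on { 'id' }; P → Y e Y / P → id on { 'id' }; P → T / P → id on { 'id' }; Y → P / Y → P T on { 'id' }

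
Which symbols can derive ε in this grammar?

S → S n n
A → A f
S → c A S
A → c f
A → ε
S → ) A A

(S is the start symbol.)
A non-terminal is nullable if it can derive ε (the empty string): either it has an ε-production, or it has a production whose right-hand side consists entirely of nullable non-terminals.

ε-productions: A → ε
So A is immediately nullable.
No further non-terminal can be added: every production for the remaining non-terminals contains a terminal or a non-nullable non-terminal.
Nullable = { 'A' }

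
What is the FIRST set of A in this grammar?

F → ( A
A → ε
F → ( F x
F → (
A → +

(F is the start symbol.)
To compute FIRST(A), examine every production with A on the left-hand side, reading each right-hand side left to right until a non-nullable symbol is reached.

From A → ε:
  - ε-production, so ε ∈ FIRST(A)
From A → +:
  - '+' is a terminal: add '+' and stop

Collecting: FIRST(A) = { '+', ε }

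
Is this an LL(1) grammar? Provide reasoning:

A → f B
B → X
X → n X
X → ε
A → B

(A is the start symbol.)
Relevant sets:
  FIRST(B) = { 'n', ε }
  FOLLOW(A) = { $ }
  FOLLOW(X) = { $ }

For A:
  PREDICT(A → f B) = { 'f' }
  PREDICT(A → B) = { $, 'n' }
For X:
  PREDICT(X → n X) = { 'n' }
  PREDICT(X → ε) = { $ }
B has a single production, so nothing to check there.

All predict sets are disjoint. The grammar IS LL(1).

Answer: Yes, the grammar is LL(1).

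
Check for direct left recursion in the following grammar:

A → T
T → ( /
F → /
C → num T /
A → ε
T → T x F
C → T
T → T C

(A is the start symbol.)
Yes, T is left-recursive

Direct left recursion occurs when N → N α for some non-terminal N (the right-hand side begins with the left-hand side itself).

A → T: starts with T
T → ( /: starts with '('
F → /: starts with '/'
C → num T /: starts with num
A → ε: starts with ε
T → T x F: LEFT RECURSIVE (starts with T)
C → T: starts with T
T → T C: LEFT RECURSIVE (starts with T)

The grammar has direct left recursion on: T.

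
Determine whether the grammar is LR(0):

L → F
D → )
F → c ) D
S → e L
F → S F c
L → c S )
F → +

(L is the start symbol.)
Yes, the grammar is LR(0)

A grammar is LR(0) if no state in the canonical LR(0) collection has:
  - both a shift item (dot before a terminal) and a complete item (shift-reduce conflict), or
  - two or more complete items (reduce-reduce conflict; the accept item [L' → L .] counts as a complete item here).

Augment with L' → L and build the canonical LR(0) collection (I0 = CLOSURE({[L' → . L]}), then GOTO on every symbol after a dot until no new states appear). It has 16 states:
  I0: { [F → . +], [F → . S F c], [F → . c ) D], [L → . F], [L → . c S )], [L' → . L], [S → . e L] }  — shift
  I1: { [F → + .] }  — reduce
  I2: { [L → F .] }  — reduce
  I3: { [L' → L .] }  — accept
  I4: { [F → . +], [F → . S F c], [F → . c ) D], [F → S . F c], [S → . e L] }  — shift
  I5: { [F → c . ) D], [L → c . S )], [S → . e L] }  — shift
  I6: { [F → . +], [F → . S F c], [F → . c ) D], [L → . F], [L → . c S )], [S → . e L], [S → e . L] }  — shift
  I7: { [S → e L .] }  — reduce
  I8: { [D → . )], [F → c ) . D] }  — shift
  I9: { [L → c S . )] }  — shift
  I10: { [L → c S ) .] }  — reduce
  I11: { [D → ) .] }  — reduce
  I12: { [F → c ) D .] }  — reduce
  I13: { [F → S F . c] }  — shift
  I14: { [F → c . ) D] }  — shift
  I15: { [F → S F c .] }  — reduce

Every state is either a pure shift/goto state or contains exactly one complete item and nothing to shift — no conflicts. The grammar is LR(0).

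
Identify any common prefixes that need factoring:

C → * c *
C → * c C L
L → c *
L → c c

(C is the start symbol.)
Yes, C has productions with common prefix '* c'; L has productions with common prefix 'c'

Left-factoring is needed when two productions for the same non-terminal
share a common prefix on the right-hand side.

Productions for C:
  C → * c *
  C → * c C L
Productions for L:
  L → c *
  L → c c

Found common prefix '* c' in productions for C
Found common prefix 'c' in productions for L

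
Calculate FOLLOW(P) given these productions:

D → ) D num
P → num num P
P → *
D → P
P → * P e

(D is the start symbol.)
To compute FOLLOW(P), find every occurrence of P on a right-hand side N → α P β: add FIRST(β) \ {ε}, and if β is empty or nullable also add FOLLOW(N). Iterate to a fixed point.

In P → num num P: P is at the end; this adds FOLLOW(P) to itself — nothing new
In D → P: P is at the end, add FOLLOW(D)
In P → * P e: P is followed by e, add FIRST(e) \ {ε} = { 'e' }

The FOLLOW sets referred to above (computed the same way, to a fixed point):
  FOLLOW(D) = { $, 'num' }

Taking the union: FOLLOW(P) = { $, 'e', 'num' }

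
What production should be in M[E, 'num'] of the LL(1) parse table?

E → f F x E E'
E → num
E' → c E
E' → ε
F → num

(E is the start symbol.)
To find M[E, 'num'], we find productions for E where 'num' is in the predict set (PREDICT(N → α) = (FIRST(α) \ {ε}) ∪ (FOLLOW(N) if α ⇒* ε)).

E → f F x E E': PREDICT = { 'f' }
E → num: PREDICT = { 'num' }
  'num' is in predict set, so this production goes in M[E, 'num']

M[E, 'num'] = E → num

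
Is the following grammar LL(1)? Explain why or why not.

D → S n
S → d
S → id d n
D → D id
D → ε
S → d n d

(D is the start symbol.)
No. Predict set conflict for D: { 'd', 'id' }

A grammar is LL(1) if for each non-terminal N with multiple productions, the predict sets of those productions are pairwise disjoint, where PREDICT(N → α) = (FIRST(α) \ {ε}) ∪ (FOLLOW(N) if α ⇒* ε).

Relevant sets:
  FIRST(S) = { 'd', 'id' }
  FIRST(D) = { 'd', 'id', ε }
  FOLLOW(D) = { $, 'id' }

For D:
  PREDICT(D → S n) = { 'd', 'id' }
  PREDICT(D → D id) = { 'd', 'id' }
  PREDICT(D → ε) = { $, 'id' }
For S:
  PREDICT(S → d) = { 'd' }
  PREDICT(S → id d n) = { 'id' }
  PREDICT(S → d n d) = { 'd' }

Conflict found: Predict set conflict for D: { 'd', 'id' }
The grammar is NOT LL(1).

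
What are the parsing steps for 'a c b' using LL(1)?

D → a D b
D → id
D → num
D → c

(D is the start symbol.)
Stack is shown with the top on the left.

Stack    Input    Action
------------------------
D $      a c b $  output D → a D b
a D b $  a c b $  match 'a'
D b $    c b $    output D → c
c b $    c b $    match 'c'
b $      b $      match 'b'
$        $        accept

The string is accepted.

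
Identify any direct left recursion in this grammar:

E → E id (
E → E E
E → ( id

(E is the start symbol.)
Yes, E is left-recursive

Direct left recursion occurs when N → N α for some non-terminal N (the right-hand side begins with the left-hand side itself).

E → E id (: LEFT RECURSIVE (starts with E)
E → E E: LEFT RECURSIVE (starts with E)
E → ( id: starts with '('

The grammar has direct left recursion on: E.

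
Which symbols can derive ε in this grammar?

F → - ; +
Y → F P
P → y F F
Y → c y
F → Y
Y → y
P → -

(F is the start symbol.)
None

A non-terminal is nullable if it can derive ε (the empty string): either it has an ε-production, or it has a production whose right-hand side consists entirely of nullable non-terminals.

There are no ε-productions, so no non-terminal can derive ε.
No non-terminals are nullable.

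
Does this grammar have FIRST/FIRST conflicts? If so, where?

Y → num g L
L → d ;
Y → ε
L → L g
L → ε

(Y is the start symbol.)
A FIRST/FIRST conflict occurs when two productions N → α and N → β for the same non-terminal have FIRST(α) ∩ FIRST(β) ≠ ∅ (with ε ∈ FIRST of a nullable right-hand side, so two nullable alternatives also conflict).

FIRST sets of the non-terminals at (or reachable through a nullable prefix from) the front of some alternative:
  FIRST(L) = { 'd', 'g', ε }

Productions for Y:
  Y → num g L: FIRST = { 'num' }
  Y → ε: FIRST = { ε }
Productions for L:
  L → d ;: FIRST = { 'd' }
  L → L g: FIRST = { 'd', 'g' }
  L → ε: FIRST = { ε }

Conflict for L: L → d ; and L → L g
  Overlap: { 'd' }

Answer: Yes. L → d ';' / L → L g on { 'd' }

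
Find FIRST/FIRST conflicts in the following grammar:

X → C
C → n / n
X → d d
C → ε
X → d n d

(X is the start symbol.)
Yes. X → d d / X → d n d on { 'd' }

A FIRST/FIRST conflict occurs when two productions N → α and N → β for the same non-terminal have FIRST(α) ∩ FIRST(β) ≠ ∅ (with ε ∈ FIRST of a nullable right-hand side, so two nullable alternatives also conflict).

FIRST sets of the non-terminals at (or reachable through a nullable prefix from) the front of some alternative:
  FIRST(C) = { 'n', ε }

Productions for X:
  X → C: FIRST = { 'n', ε }
  X → d d: FIRST = { 'd' }
  X → d n d: FIRST = { 'd' }
Productions for C:
  C → n / n: FIRST = { 'n' }
  C → ε: FIRST = { ε }

Conflict for X: X → d d and X → d n d
  Overlap: { 'd' }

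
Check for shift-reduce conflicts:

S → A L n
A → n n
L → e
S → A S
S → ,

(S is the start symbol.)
No shift-reduce conflicts

A shift-reduce conflict occurs when an LR(0) state has both:
  - a complete (reduce) item [A → α .] (dot at the end), and
  - a shift item [B → β . c γ] (dot before a terminal).

Augment with S' → S and build the canonical LR(0) collection (I0 = CLOSURE({[S' → . S]}), then GOTO on every symbol after a dot until no new states appear). It has 10 states:
  I0: { [A → . n n], [S → . ,], [S → . A L n], [S → . A S], [S' → . S] }  — shift
  I1: { [S → , .] }  — reduce
  I2: { [A → . n n], [L → . e], [S → . ,], [S → . A L n], [S → . A S], [S → A . L n], [S → A . S] }  — shift
  I3: { [S' → S .] }  — accept
  I4: { [A → n . n] }  — shift
  I5: { [A → n n .] }  — reduce
  I6: { [S → A L . n] }  — shift
  I7: { [S → A S .] }  — reduce
  I8: { [L → e .] }  — reduce
  I9: { [S → A L n .] }  — reduce

No state contains both a complete item and a shift item.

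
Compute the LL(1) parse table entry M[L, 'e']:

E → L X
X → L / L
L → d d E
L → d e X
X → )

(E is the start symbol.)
Empty (error entry)

To find M[L, 'e'], we find productions for L where 'e' is in the predict set (PREDICT(N → α) = (FIRST(α) \ {ε}) ∪ (FOLLOW(N) if α ⇒* ε)).

L → d d E: PREDICT = { 'd' }
L → d e X: PREDICT = { 'd' }

M[L, 'e'] is empty (no production applies)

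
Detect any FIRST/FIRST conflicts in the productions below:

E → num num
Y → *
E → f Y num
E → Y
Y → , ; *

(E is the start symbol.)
FIRST sets of the non-terminals at (or reachable through a nullable prefix from) the front of some alternative:
  FIRST(Y) = { '*', ',' }

Productions for E:
  E → num num: FIRST = { 'num' }
  E → f Y num: FIRST = { 'f' }
  E → Y: FIRST = { '*', ',' }
Productions for Y:
  Y → *: FIRST = { '*' }
  Y → , ; *: FIRST = { ',' }

All alternatives of each non-terminal have pairwise disjoint FIRST sets.

Answer: No FIRST/FIRST conflicts.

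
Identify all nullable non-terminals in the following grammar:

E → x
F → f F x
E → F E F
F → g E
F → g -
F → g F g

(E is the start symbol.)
None

A non-terminal is nullable if it can derive ε (the empty string): either it has an ε-production, or it has a production whose right-hand side consists entirely of nullable non-terminals.

There are no ε-productions, so no non-terminal can derive ε.
No non-terminals are nullable.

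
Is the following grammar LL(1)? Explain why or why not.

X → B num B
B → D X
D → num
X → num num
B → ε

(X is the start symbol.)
No. Predict set conflict for X: { 'num' }

A grammar is LL(1) if for each non-terminal N with multiple productions, the predict sets of those productions are pairwise disjoint, where PREDICT(N → α) = (FIRST(α) \ {ε}) ∪ (FOLLOW(N) if α ⇒* ε).

Relevant sets:
  FIRST(B) = { 'num', ε }
  FIRST(D) = { 'num' }
  FOLLOW(B) = { $, 'num' }

For X:
  PREDICT(X → B num B) = { 'num' }
  PREDICT(X → num num) = { 'num' }
For B:
  PREDICT(B → D X) = { 'num' }
  PREDICT(B → ε) = { $, 'num' }
D has a single production, so nothing to check there.

Conflict found: Predict set conflict for X: { 'num' }
The grammar is NOT LL(1).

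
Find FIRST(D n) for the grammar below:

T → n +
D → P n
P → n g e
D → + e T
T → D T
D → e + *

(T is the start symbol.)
FIRST sets of the non-terminals involved (from the grammar, by fixed-point iteration):
  FIRST(D) = { '+', 'e', 'n' }

To compute FIRST(D n), process the symbols left to right:
Symbol D is a non-terminal. Add FIRST(D) \ {ε} = { '+', 'e', 'n' }
D is not nullable (ε ∉ FIRST(D)), so stop here.
FIRST(D n) = { '+', 'e', 'n' }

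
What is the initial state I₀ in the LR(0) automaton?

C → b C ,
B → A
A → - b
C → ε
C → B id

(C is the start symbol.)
{ [A → . - b], [B → . A], [C → . B id], [C → . b C ,], [C → .], [C' → . C] }

First, augment the grammar with C' → C
I₀ = CLOSURE({ [C' → . C] }):
  [C' → . C] has the dot before C: add [C → . b C ,], [C → .], [C → . B id]
  [C → . B id] has the dot before B: add [B → . A]
  [B → . A] has the dot before A: add [A → . - b]
No further items can be added.

I₀ = { [A → . - b], [B → . A], [C → . B id], [C → . b C ,], [C → .], [C' → . C] }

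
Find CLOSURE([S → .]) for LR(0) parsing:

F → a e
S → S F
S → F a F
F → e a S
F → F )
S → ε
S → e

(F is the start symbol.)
{ [S → .] }

Start with: [S → .]
The dot is at the end, so nothing is added.

CLOSURE = { [S → .] }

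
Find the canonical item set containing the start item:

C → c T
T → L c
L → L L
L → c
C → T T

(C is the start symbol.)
{ [C → . T T], [C → . c T], [C' → . C], [L → . L L], [L → . c], [T → . L c] }

First, augment the grammar with C' → C
I₀ = CLOSURE({ [C' → . C] }):
  [C' → . C] has the dot before C: add [C → . c T], [C → . T T]
  [C → . T T] has the dot before T: add [T → . L c]
  [T → . L c] has the dot before L: add [L → . L L], [L → . c]
No further items can be added.

I₀ = { [C → . T T], [C → . c T], [C' → . C], [L → . L L], [L → . c], [T → . L c] }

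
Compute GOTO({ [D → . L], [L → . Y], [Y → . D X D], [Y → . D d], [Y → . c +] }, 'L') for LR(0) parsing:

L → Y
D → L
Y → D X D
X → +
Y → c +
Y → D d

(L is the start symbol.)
GOTO(I, 'L') = CLOSURE({ [A → αX.β] : [A → α.Xβ] ∈ I, X = 'L' })

Items with dot before 'L', with the dot advanced:
  [D → . L] → [D → L .]
Closure adds nothing (no advanced item has the dot before a non-terminal).

GOTO = { [D → L .] }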